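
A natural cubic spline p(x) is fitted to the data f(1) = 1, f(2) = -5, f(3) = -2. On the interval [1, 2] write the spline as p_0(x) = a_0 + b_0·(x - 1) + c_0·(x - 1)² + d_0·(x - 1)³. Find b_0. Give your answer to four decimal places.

-8.2500

Write σ_i for p''(x_i). With h_i = 1, 1 and divided differences Δ_i = -6, 3, the continuity of p' gives the tridiagonal system
  1·σ_0 + 4·σ_1 + 1·σ_2 = 6(Δ_1 - Δ_0) = 54
Natural end conditions: σ_0 = σ_2 = 0.
Solving: σ_0 = 0, σ_1 = 27/2, σ_2 = 0.
On [1, 2], with p_0(x) = a_0 + b_0·(x - 1) + c_0·(x - 1)² + d_0·(x - 1)³: c_0 = σ_0/2 = 0, d_0 = (σ_1 - σ_0)/(6h_0) = 9/4, b_0 = Δ_0 - h_0(2σ_0 + σ_1)/6 = -33/4.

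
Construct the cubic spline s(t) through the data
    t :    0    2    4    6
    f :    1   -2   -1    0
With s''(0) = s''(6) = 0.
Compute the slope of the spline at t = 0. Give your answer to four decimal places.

-2.0333

Let σ_i = s''(x_i). Step sizes h_i = 2, 2, 2; slopes of the chords Δ_i = (y_(i+1) - y_i)/h_i = -3/2, 1/2, 1/2.
  2·σ_0 + 8·σ_1 + 2·σ_2 = 6(Δ_1 - Δ_0) = 12
  2·σ_1 + 8·σ_2 + 2·σ_3 = 6(Δ_2 - Δ_1) = 0
Natural end conditions: σ_0 = σ_3 = 0.
Forward elimination and back-substitution give σ_0 = 0, σ_1 = 8/5, σ_2 = -2/5, σ_3 = 0.
On [0, 2], s'(t) = b_0 + 2c_0·t + 3d_0·t² with b_0 = Δ_0 - h_0(2σ_0 + σ_1)/6 = -61/30, c_0 = σ_0/2 = 0, d_0 = (σ_1 - σ_0)/(6h_0) = 2/15. So s'(0) = -61/30.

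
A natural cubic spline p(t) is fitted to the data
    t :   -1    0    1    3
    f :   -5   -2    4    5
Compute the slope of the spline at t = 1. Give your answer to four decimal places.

Put m_i = p'' at the i-th knot. Here h = (1, 1, 2) and Δ = (3, 6, 1/2), so the interior equations h_(i-1)·m_(i-1) + 2(h_(i-1)+h_i)·m_i + h_i·m_(i+1) = 6(Δ_i − Δ_(i-1)) read
  1·m_0 + 4·m_1 + 1·m_2 = 6(Δ_1 - Δ_0) = 18
  1·m_1 + 6·m_2 + 2·m_3 = 6(Δ_2 - Δ_1) = -33
Natural end conditions: m_0 = m_3 = 0.
Solving: m_0 = 0, m_1 = 141/23, m_2 = -150/23, m_3 = 0.
On [1, 3], p'(t) = b_2 + 2c_2·(t - 1) + 3d_2·(t - 1)² with b_2 = Δ_2 - h_2(2m_2 + m_3)/6 = 223/46, c_2 = m_2/2 = -75/23, d_2 = (m_3 - m_2)/(6h_2) = 25/46. So p'(1) = 223/46.

4.8478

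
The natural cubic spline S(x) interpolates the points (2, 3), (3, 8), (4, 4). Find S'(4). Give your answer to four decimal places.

-6.2500

Put σ_i = S'' at the i-th knot. Here h = (1, 1) and Δ = (5, -4), so the interior equations h_(i-1)·σ_(i-1) + 2(h_(i-1)+h_i)·σ_i + h_i·σ_(i+1) = 6(Δ_i − Δ_(i-1)) read
  1·σ_0 + 4·σ_1 + 1·σ_2 = 6(Δ_1 - Δ_0) = -54
Natural end conditions: σ_0 = σ_2 = 0.
Hence σ_0 = 0, σ_1 = -27/2, σ_2 = 0.
On [3, 4], S'(x) = b_1 + 2c_1·(x - 3) + 3d_1·(x - 3)² with b_1 = Δ_1 - h_1(2σ_1 + σ_2)/6 = 1/2, c_1 = σ_1/2 = -27/4, d_1 = (σ_2 - σ_1)/(6h_1) = 9/4. So S'(4) = -25/4.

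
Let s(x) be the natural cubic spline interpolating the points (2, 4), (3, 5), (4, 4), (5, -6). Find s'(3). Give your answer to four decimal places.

Write M_i for s''(x_i). With h_i = 1, 1, 1 and divided differences Δ_i = 1, -1, -10, the continuity of s' gives the tridiagonal system
  1·M_0 + 4·M_1 + 1·M_2 = 6(Δ_1 - Δ_0) = -12
  1·M_1 + 4·M_2 + 1·M_3 = 6(Δ_2 - Δ_1) = -54
Natural end conditions: M_0 = M_3 = 0.
Hence M_0 = 0, M_1 = 2/5, M_2 = -68/5, M_3 = 0.
On [3, 4], s'(x) = b_1 + 2c_1·(x - 3) + 3d_1·(x - 3)² with b_1 = Δ_1 - h_1(2M_1 + M_2)/6 = 17/15, c_1 = M_1/2 = 1/5, d_1 = (M_2 - M_1)/(6h_1) = -7/3. So s'(3) = 17/15.

1.1333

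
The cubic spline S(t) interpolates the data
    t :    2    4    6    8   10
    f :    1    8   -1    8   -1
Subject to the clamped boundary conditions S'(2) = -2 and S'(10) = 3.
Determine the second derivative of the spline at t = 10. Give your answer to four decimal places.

18.6786

Write m_i for S''(x_i). With h_i = 2, 2, 2, 2 and divided differences Δ_i = 7/2, -9/2, 9/2, -9/2, the continuity of S' gives the tridiagonal system
  2·m_0 + 8·m_1 + 2·m_2 = 6(Δ_1 - Δ_0) = -48
  2·m_1 + 8·m_2 + 2·m_3 = 6(Δ_2 - Δ_1) = 54
  2·m_2 + 8·m_3 + 2·m_4 = 6(Δ_3 - Δ_2) = -54
Clamped end conditions give two more equations: 2h_0·m_0 + h_0·m_1 = 6(Δ_0 - S'(2)) = 33 and h_3·m_3 + 2h_3·m_4 = 6(S'(10) - Δ_3) = 45.
Solving the tridiagonal system: m_0 = 415/28, m_1 = -92/7, m_2 = 55/4, m_3 = -104/7, m_4 = 523/28.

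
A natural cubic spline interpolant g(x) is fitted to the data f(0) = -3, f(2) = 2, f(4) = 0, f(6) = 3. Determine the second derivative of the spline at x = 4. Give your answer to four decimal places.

2.7000

Put M_i = g'' at the i-th knot. Here h = (2, 2, 2) and Δ = (5/2, -1, 3/2), so the interior equations h_(i-1)·M_(i-1) + 2(h_(i-1)+h_i)·M_i + h_i·M_(i+1) = 6(Δ_i − Δ_(i-1)) read
  2·M_0 + 8·M_1 + 2·M_2 = 6(Δ_1 - Δ_0) = -21
  2·M_1 + 8·M_2 + 2·M_3 = 6(Δ_2 - Δ_1) = 15
Natural end conditions: M_0 = M_3 = 0.
Hence M_0 = 0, M_1 = -33/10, M_2 = 27/10, M_3 = 0.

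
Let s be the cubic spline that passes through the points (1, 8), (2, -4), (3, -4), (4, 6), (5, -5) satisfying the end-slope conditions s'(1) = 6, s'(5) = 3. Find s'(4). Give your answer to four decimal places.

Write σ_i for s''(x_i). With h_i = 1, 1, 1, 1 and divided differences Δ_i = -12, 0, 10, -11, the continuity of s' gives the tridiagonal system
  1·σ_0 + 4·σ_1 + 1·σ_2 = 6(Δ_1 - Δ_0) = 72
  1·σ_1 + 4·σ_2 + 1·σ_3 = 6(Δ_2 - Δ_1) = 60
  1·σ_2 + 4·σ_3 + 1·σ_4 = 6(Δ_3 - Δ_2) = -126
Clamped end conditions give two more equations: 2h_0·σ_0 + h_0·σ_1 = 6(Δ_0 - s'(1)) = -108 and h_3·σ_3 + 2h_3·σ_4 = 6(s'(5) - Δ_3) = 84.
Solving the tridiagonal system: σ_0 = -69, σ_1 = 30, σ_2 = 21, σ_3 = -54, σ_4 = 69.
On [4, 5], s'(t) = b_3 + 2c_3·(t - 4) + 3d_3·(t - 4)² with b_3 = Δ_3 - h_3(2σ_3 + σ_4)/6 = -9/2, c_3 = σ_3/2 = -27, d_3 = (σ_4 - σ_3)/(6h_3) = 41/2. So s'(4) = -9/2.

-4.5000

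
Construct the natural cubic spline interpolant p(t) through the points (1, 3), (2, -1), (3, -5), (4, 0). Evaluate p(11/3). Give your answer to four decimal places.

-2.3778

Put M_i = p'' at the i-th knot. Here h = (1, 1, 1) and Δ = (-4, -4, 5), so the interior equations h_(i-1)·M_(i-1) + 2(h_(i-1)+h_i)·M_i + h_i·M_(i+1) = 6(Δ_i − Δ_(i-1)) read
  1·M_0 + 4·M_1 + 1·M_2 = 6(Δ_1 - Δ_0) = 0
  1·M_1 + 4·M_2 + 1·M_3 = 6(Δ_2 - Δ_1) = 54
Natural end conditions: M_0 = M_3 = 0.
Solving: M_0 = 0, M_1 = -18/5, M_2 = 72/5, M_3 = 0.
On [3, 4], p(t) = -5 + 1/5·(t - 3) + 36/5·(t - 3)² - 12/5·(t - 3)³.
With (t - 3) = 2/3: p(11/3) = -107/45.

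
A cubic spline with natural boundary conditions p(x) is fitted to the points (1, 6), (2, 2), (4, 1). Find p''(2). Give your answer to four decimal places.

3.5000

Write M_i for p''(x_i). With h_i = 1, 2 and divided differences Δ_i = -4, -1/2, the continuity of p' gives the tridiagonal system
  1·M_0 + 6·M_1 + 2·M_2 = 6(Δ_1 - Δ_0) = 21
Natural end conditions: M_0 = M_2 = 0.
Hence M_0 = 0, M_1 = 7/2, M_2 = 0.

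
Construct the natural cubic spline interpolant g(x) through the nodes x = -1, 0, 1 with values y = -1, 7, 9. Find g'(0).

5

Let m_i = g''(x_i). Step sizes h_i = 1, 1; slopes of the chords Δ_i = (y_(i+1) - y_i)/h_i = 8, 2.
  1·m_0 + 4·m_1 + 1·m_2 = 6(Δ_1 - Δ_0) = -36
Natural end conditions: m_0 = m_2 = 0.
Hence m_0 = 0, m_1 = -9, m_2 = 0.
On [0, 1], g'(x) = b_1 + 2c_1·x + 3d_1·x² with b_1 = Δ_1 - h_1(2m_1 + m_2)/6 = 5, c_1 = m_1/2 = -9/2, d_1 = (m_2 - m_1)/(6h_1) = 3/2. So g'(0) = 5.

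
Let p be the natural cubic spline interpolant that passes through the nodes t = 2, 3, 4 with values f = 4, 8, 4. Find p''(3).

Let σ_i = p''(x_i). Step sizes h_i = 1, 1; slopes of the chords Δ_i = (y_(i+1) - y_i)/h_i = 4, -4.
  1·σ_0 + 4·σ_1 + 1·σ_2 = 6(Δ_1 - Δ_0) = -48
Natural end conditions: σ_0 = σ_2 = 0.
Hence σ_0 = 0, σ_1 = -12, σ_2 = 0.

-12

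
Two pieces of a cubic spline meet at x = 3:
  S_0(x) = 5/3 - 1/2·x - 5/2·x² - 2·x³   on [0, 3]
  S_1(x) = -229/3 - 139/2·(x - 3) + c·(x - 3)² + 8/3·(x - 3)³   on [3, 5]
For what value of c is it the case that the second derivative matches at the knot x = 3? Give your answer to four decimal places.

-20.5000

S_0''(x) = -5 - 12·x, so S_0''(3) = -41. On the right, S_1''(3) = 2c, so c = -41/2.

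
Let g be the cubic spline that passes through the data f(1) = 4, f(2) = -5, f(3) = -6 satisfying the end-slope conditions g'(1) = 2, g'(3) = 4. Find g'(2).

With m_i denoting the second derivative at x_i, h_i = 1, 1, and Δ_i = (y_(i+1) − y_i)/h_i = -9, -1:
  1·m_0 + 4·m_1 + 1·m_2 = 6(Δ_1 - Δ_0) = 48
Clamped end conditions give two more equations: 2h_0·m_0 + h_0·m_1 = 6(Δ_0 - g'(1)) = -66 and h_1·m_1 + 2h_1·m_2 = 6(g'(3) - Δ_1) = 30.
Solving: m_0 = -44, m_1 = 22, m_2 = 4.
On [2, 3], g'(x) = b_1 + 2c_1·(x - 2) + 3d_1·(x - 2)² with b_1 = Δ_1 - h_1(2m_1 + m_2)/6 = -9, c_1 = m_1/2 = 11, d_1 = (m_2 - m_1)/(6h_1) = -3. So g'(2) = -9.

-9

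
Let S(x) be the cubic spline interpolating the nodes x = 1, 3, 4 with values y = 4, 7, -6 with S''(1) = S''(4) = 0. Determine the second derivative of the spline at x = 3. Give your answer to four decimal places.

Let M_i = S''(x_i). Step sizes h_i = 2, 1; slopes of the chords Δ_i = (y_(i+1) - y_i)/h_i = 3/2, -13.
  2·M_0 + 6·M_1 + 1·M_2 = 6(Δ_1 - Δ_0) = -87
Natural end conditions: M_0 = M_2 = 0.
Solving: M_0 = 0, M_1 = -29/2, M_2 = 0.

-14.5000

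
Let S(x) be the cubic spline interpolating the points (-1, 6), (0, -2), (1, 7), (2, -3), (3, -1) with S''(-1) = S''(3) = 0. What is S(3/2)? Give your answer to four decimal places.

2.9844

Put M_i = S'' at the i-th knot. Here h = (1, 1, 1, 1) and Δ = (-8, 9, -10, 2), so the interior equations h_(i-1)·M_(i-1) + 2(h_(i-1)+h_i)·M_i + h_i·M_(i+1) = 6(Δ_i − Δ_(i-1)) read
  1·M_0 + 4·M_1 + 1·M_2 = 6(Δ_1 - Δ_0) = 102
  1·M_1 + 4·M_2 + 1·M_3 = 6(Δ_2 - Δ_1) = -114
  1·M_2 + 4·M_3 + 1·M_4 = 6(Δ_3 - Δ_2) = 72
Natural end conditions: M_0 = M_4 = 0.
Hence M_0 = 0, M_1 = 147/4, M_2 = -45, M_3 = 117/4, M_4 = 0.
On [1, 2], S(x) = 7 + 1/8·(x - 1) - 45/2·(x - 1)² + 99/8·(x - 1)³.
With (x - 1) = 1/2: S(3/2) = 191/64.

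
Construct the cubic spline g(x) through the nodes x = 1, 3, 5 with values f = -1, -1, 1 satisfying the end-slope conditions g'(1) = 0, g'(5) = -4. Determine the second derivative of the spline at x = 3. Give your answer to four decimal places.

3.5000

Let m_i = g''(x_i). Step sizes h_i = 2, 2; slopes of the chords Δ_i = (y_(i+1) - y_i)/h_i = 0, 1.
  2·m_0 + 8·m_1 + 2·m_2 = 6(Δ_1 - Δ_0) = 6
Clamped end conditions give two more equations: 2h_0·m_0 + h_0·m_1 = 6(Δ_0 - g'(1)) = 0 and h_1·m_1 + 2h_1·m_2 = 6(g'(5) - Δ_1) = -30.
Solving the tridiagonal system: m_0 = -7/4, m_1 = 7/2, m_2 = -37/4.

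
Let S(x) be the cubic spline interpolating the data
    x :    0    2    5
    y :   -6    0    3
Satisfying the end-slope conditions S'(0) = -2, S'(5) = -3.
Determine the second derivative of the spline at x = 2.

-2

With M_i denoting the second derivative at x_i, h_i = 2, 3, and Δ_i = (y_(i+1) − y_i)/h_i = 3, 1:
  2·M_0 + 10·M_1 + 3·M_2 = 6(Δ_1 - Δ_0) = -12
Clamped end conditions give two more equations: 2h_0·M_0 + h_0·M_1 = 6(Δ_0 - S'(0)) = 30 and h_1·M_1 + 2h_1·M_2 = 6(S'(5) - Δ_1) = -24.
Forward elimination and back-substitution give M_0 = 17/2, M_1 = -2, M_2 = -3.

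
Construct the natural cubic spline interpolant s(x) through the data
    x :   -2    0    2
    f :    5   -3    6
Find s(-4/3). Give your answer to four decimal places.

1.0741

Write M_i for s''(x_i). With h_i = 2, 2 and divided differences Δ_i = -4, 9/2, the continuity of s' gives the tridiagonal system
  2·M_0 + 8·M_1 + 2·M_2 = 6(Δ_1 - Δ_0) = 51
Natural end conditions: M_0 = M_2 = 0.
Solving: M_0 = 0, M_1 = 51/8, M_2 = 0.
On [-2, 0], s(x) = 5 - 49/8·(x + 2) + 0·(x + 2)² + 17/32·(x + 2)³.
With (x + 2) = 2/3: s(-4/3) = 29/27.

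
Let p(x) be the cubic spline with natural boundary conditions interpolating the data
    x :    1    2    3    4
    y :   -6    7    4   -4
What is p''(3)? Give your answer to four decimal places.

-1.6000

Put σ_i = p'' at the i-th knot. Here h = (1, 1, 1) and Δ = (13, -3, -8), so the interior equations h_(i-1)·σ_(i-1) + 2(h_(i-1)+h_i)·σ_i + h_i·σ_(i+1) = 6(Δ_i − Δ_(i-1)) read
  1·σ_0 + 4·σ_1 + 1·σ_2 = 6(Δ_1 - Δ_0) = -96
  1·σ_1 + 4·σ_2 + 1·σ_3 = 6(Δ_2 - Δ_1) = -30
Natural end conditions: σ_0 = σ_3 = 0.
Solving: σ_0 = 0, σ_1 = -118/5, σ_2 = -8/5, σ_3 = 0.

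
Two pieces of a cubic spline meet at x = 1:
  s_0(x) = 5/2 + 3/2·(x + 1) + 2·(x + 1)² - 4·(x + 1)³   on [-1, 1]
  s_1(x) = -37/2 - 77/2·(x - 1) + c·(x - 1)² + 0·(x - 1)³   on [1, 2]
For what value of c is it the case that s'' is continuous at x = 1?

-22

s_0''(x) = 4 - 24·(x + 1), so s_0''(1) = -44. On the right, s_1''(1) = 2c, so c = -22.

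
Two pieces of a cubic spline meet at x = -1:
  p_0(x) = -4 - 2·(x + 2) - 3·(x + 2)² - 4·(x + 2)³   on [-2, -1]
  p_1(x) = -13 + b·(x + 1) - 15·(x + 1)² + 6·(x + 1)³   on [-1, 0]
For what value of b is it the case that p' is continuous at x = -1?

-20

p_0'(x) = -2 - 6·(x + 2) - 12·(x + 2)², so p_0'(-1) = -20. On the right, p_1'(-1) = b, so b = -20.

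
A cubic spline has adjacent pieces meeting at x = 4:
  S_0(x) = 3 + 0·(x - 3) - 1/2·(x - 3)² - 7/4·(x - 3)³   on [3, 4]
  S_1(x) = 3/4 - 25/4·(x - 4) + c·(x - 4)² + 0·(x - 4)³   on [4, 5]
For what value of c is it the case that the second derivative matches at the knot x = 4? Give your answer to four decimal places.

S_0''(x) = -1 - 21/2·(x - 3), so S_0''(4) = -23/2. On the right, S_1''(4) = 2c, so c = -23/4.

-5.7500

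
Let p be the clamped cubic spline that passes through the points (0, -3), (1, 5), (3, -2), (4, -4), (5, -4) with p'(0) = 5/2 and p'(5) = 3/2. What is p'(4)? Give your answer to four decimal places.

-0.7422

Put σ_i = p'' at the i-th knot. Here h = (1, 2, 1, 1) and Δ = (8, -7/2, -2, 0), so the interior equations h_(i-1)·σ_(i-1) + 2(h_(i-1)+h_i)·σ_i + h_i·σ_(i+1) = 6(Δ_i − Δ_(i-1)) read
  1·σ_0 + 6·σ_1 + 2·σ_2 = 6(Δ_1 - Δ_0) = -69
  2·σ_1 + 6·σ_2 + 1·σ_3 = 6(Δ_2 - Δ_1) = 9
  1·σ_2 + 4·σ_3 + 1·σ_4 = 6(Δ_3 - Δ_2) = 12
Clamped end conditions give two more equations: 2h_0·σ_0 + h_0·σ_1 = 6(Δ_0 - p'(0)) = 33 and h_3·σ_3 + 2h_3·σ_4 = 6(p'(5) - Δ_3) = 9.
Solving the tridiagonal system: σ_0 = 821/32, σ_1 = -293/16, σ_2 = 487/64, σ_3 = -1/32, σ_4 = 289/64.
On [4, 5], p'(t) = b_3 + 2c_3·(t - 4) + 3d_3·(t - 4)² with b_3 = Δ_3 - h_3(2σ_3 + σ_4)/6 = -95/128, c_3 = σ_3/2 = -1/64, d_3 = (σ_4 - σ_3)/(6h_3) = 97/128. So p'(4) = -95/128.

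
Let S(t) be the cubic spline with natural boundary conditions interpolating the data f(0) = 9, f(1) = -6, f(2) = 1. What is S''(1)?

33

Write M_i for S''(x_i). With h_i = 1, 1 and divided differences Δ_i = -15, 7, the continuity of S' gives the tridiagonal system
  1·M_0 + 4·M_1 + 1·M_2 = 6(Δ_1 - Δ_0) = 132
Natural end conditions: M_0 = M_2 = 0.
Solving the tridiagonal system: M_0 = 0, M_1 = 33, M_2 = 0.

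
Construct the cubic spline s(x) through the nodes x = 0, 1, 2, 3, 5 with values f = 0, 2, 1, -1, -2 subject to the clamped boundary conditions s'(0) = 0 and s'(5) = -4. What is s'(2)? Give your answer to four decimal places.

Write M_i for s''(x_i). With h_i = 1, 1, 1, 2 and divided differences Δ_i = 2, -1, -2, -1/2, the continuity of s' gives the tridiagonal system
  1·M_0 + 4·M_1 + 1·M_2 = 6(Δ_1 - Δ_0) = -18
  1·M_1 + 4·M_2 + 1·M_3 = 6(Δ_2 - Δ_1) = -6
  1·M_2 + 6·M_3 + 2·M_4 = 6(Δ_3 - Δ_2) = 9
Clamped end conditions give two more equations: 2h_0·M_0 + h_0·M_1 = 6(Δ_0 - s'(0)) = 12 and h_3·M_3 + 2h_3·M_4 = 6(s'(5) - Δ_3) = -21.
Forward elimination and back-substitution give M_0 = 763/82, M_1 = -271/41, M_2 = -71/82, M_3 = 167/41, M_4 = -1195/164.
On [2, 3], s'(x) = b_2 + 2c_2·(x - 2) + 3d_2·(x - 2)² with b_2 = Δ_2 - h_2(2M_2 + M_3)/6 = -98/41, c_2 = M_2/2 = -71/164, d_2 = (M_3 - M_2)/(6h_2) = 135/164. So s'(2) = -98/41.

-2.3902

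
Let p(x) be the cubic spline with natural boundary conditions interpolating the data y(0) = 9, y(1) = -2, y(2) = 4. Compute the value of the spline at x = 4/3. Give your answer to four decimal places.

Write M_i for p''(x_i). With h_i = 1, 1 and divided differences Δ_i = -11, 6, the continuity of p' gives the tridiagonal system
  1·M_0 + 4·M_1 + 1·M_2 = 6(Δ_1 - Δ_0) = 102
Natural end conditions: M_0 = M_2 = 0.
Forward elimination and back-substitution give M_0 = 0, M_1 = 51/2, M_2 = 0.
On [1, 2], p(x) = -2 - 5/2·(x - 1) + 51/4·(x - 1)² - 17/4·(x - 1)³.
With (x - 1) = 1/3: p(4/3) = -85/54.

-1.5741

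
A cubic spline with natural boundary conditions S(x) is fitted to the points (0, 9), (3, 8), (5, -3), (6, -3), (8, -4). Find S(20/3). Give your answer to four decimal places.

Put σ_i = S'' at the i-th knot. Here h = (3, 2, 1, 2) and Δ = (-1/3, -11/2, 0, -1/2), so the interior equations h_(i-1)·σ_(i-1) + 2(h_(i-1)+h_i)·σ_i + h_i·σ_(i+1) = 6(Δ_i − Δ_(i-1)) read
  3·σ_0 + 10·σ_1 + 2·σ_2 = 6(Δ_1 - Δ_0) = -31
  2·σ_1 + 6·σ_2 + 1·σ_3 = 6(Δ_2 - Δ_1) = 33
  1·σ_2 + 6·σ_3 + 2·σ_4 = 6(Δ_3 - Δ_2) = -3
Natural end conditions: σ_0 = σ_4 = 0.
Solving the tridiagonal system: σ_0 = 0, σ_1 = -1487/326, σ_2 = 1191/163, σ_3 = -280/163, σ_4 = 0.
On [6, 8], S(x) = -3 + 631/978·(x - 6) - 140/163·(x - 6)² + 70/489·(x - 6)³.
With (x - 6) = 2/3: S(20/3) = -38410/13203.

-2.9092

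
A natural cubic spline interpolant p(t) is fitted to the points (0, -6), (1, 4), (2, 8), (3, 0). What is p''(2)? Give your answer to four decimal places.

-16.8000

With m_i denoting the second derivative at x_i, h_i = 1, 1, 1, and Δ_i = (y_(i+1) − y_i)/h_i = 10, 4, -8:
  1·m_0 + 4·m_1 + 1·m_2 = 6(Δ_1 - Δ_0) = -36
  1·m_1 + 4·m_2 + 1·m_3 = 6(Δ_2 - Δ_1) = -72
Natural end conditions: m_0 = m_3 = 0.
Hence m_0 = 0, m_1 = -24/5, m_2 = -84/5, m_3 = 0.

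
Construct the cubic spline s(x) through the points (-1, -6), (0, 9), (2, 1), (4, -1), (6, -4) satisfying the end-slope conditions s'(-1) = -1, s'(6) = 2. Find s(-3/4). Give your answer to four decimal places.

-4.4785

Write M_i for s''(x_i). With h_i = 1, 2, 2, 2 and divided differences Δ_i = 15, -4, -1, -3/2, the continuity of s' gives the tridiagonal system
  1·M_0 + 6·M_1 + 2·M_2 = 6(Δ_1 - Δ_0) = -114
  2·M_1 + 8·M_2 + 2·M_3 = 6(Δ_2 - Δ_1) = 18
  2·M_2 + 8·M_3 + 2·M_4 = 6(Δ_3 - Δ_2) = -3
Clamped end conditions give two more equations: 2h_0·M_0 + h_0·M_1 = 6(Δ_0 - s'(-1)) = 96 and h_3·M_3 + 2h_3·M_4 = 6(s'(6) - Δ_3) = 21.
Hence M_0 = 5583/86, M_1 = -1455/43, M_2 = 2073/172, M_3 = -231/43, M_4 = 1365/172.
On [-1, 0], s(x) = -6 - 1·(x + 1) + 5583/172·(x + 1)² - 2831/172·(x + 1)³.
With (x + 1) = 1/4: s(-3/4) = -49299/11008.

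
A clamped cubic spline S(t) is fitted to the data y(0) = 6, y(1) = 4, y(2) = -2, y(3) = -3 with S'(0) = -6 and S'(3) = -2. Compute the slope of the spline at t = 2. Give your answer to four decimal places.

-3.8667

Put m_i = S'' at the i-th knot. Here h = (1, 1, 1) and Δ = (-2, -6, -1), so the interior equations h_(i-1)·m_(i-1) + 2(h_(i-1)+h_i)·m_i + h_i·m_(i+1) = 6(Δ_i − Δ_(i-1)) read
  1·m_0 + 4·m_1 + 1·m_2 = 6(Δ_1 - Δ_0) = -24
  1·m_1 + 4·m_2 + 1·m_3 = 6(Δ_2 - Δ_1) = 30
Clamped end conditions give two more equations: 2h_0·m_0 + h_0·m_1 = 6(Δ_0 - S'(0)) = 24 and h_2·m_2 + 2h_2·m_3 = 6(S'(3) - Δ_2) = -6.
Forward elimination and back-substitution give m_0 = 286/15, m_1 = -212/15, m_2 = 202/15, m_3 = -146/15.
On [2, 3], S'(t) = b_2 + 2c_2·(t - 2) + 3d_2·(t - 2)² with b_2 = Δ_2 - h_2(2m_2 + m_3)/6 = -58/15, c_2 = m_2/2 = 101/15, d_2 = (m_3 - m_2)/(6h_2) = -58/15. So S'(2) = -58/15.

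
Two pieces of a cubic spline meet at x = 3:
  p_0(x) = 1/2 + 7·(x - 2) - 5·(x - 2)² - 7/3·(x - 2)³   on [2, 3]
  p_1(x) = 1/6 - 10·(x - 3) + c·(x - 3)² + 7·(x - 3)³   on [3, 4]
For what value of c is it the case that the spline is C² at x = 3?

p_0''(x) = -10 - 14·(x - 2), so p_0''(3) = -24. On the right, p_1''(3) = 2c, so c = -12.

-12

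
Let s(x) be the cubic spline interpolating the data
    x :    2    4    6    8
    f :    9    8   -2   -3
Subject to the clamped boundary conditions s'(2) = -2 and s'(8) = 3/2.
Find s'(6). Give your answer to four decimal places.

With M_i denoting the second derivative at x_i, h_i = 2, 2, 2, and Δ_i = (y_(i+1) − y_i)/h_i = -1/2, -5, -1/2:
  2·M_0 + 8·M_1 + 2·M_2 = 6(Δ_1 - Δ_0) = -27
  2·M_1 + 8·M_2 + 2·M_3 = 6(Δ_2 - Δ_1) = 27
Clamped end conditions give two more equations: 2h_0·M_0 + h_0·M_1 = 6(Δ_0 - s'(2)) = 9 and h_2·M_2 + 2h_2·M_3 = 6(s'(8) - Δ_2) = 12.
Forward elimination and back-substitution give M_0 = 31/6, M_1 = -35/6, M_2 = 14/3, M_3 = 2/3.
On [6, 8], s'(x) = b_2 + 2c_2·(x - 6) + 3d_2·(x - 6)² with b_2 = Δ_2 - h_2(2M_2 + M_3)/6 = -23/6, c_2 = M_2/2 = 7/3, d_2 = (M_3 - M_2)/(6h_2) = -1/3. So s'(6) = -23/6.

-3.8333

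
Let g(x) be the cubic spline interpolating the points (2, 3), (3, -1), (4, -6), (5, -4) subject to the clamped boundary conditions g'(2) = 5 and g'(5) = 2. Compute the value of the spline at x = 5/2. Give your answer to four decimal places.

2.6000

Put m_i = g'' at the i-th knot. Here h = (1, 1, 1) and Δ = (-4, -5, 2), so the interior equations h_(i-1)·m_(i-1) + 2(h_(i-1)+h_i)·m_i + h_i·m_(i+1) = 6(Δ_i − Δ_(i-1)) read
  1·m_0 + 4·m_1 + 1·m_2 = 6(Δ_1 - Δ_0) = -6
  1·m_1 + 4·m_2 + 1·m_3 = 6(Δ_2 - Δ_1) = 42
Clamped end conditions give two more equations: 2h_0·m_0 + h_0·m_1 = 6(Δ_0 - g'(2)) = -54 and h_2·m_2 + 2h_2·m_3 = 6(g'(5) - Δ_2) = 0.
Hence m_0 = -142/5, m_1 = 14/5, m_2 = 56/5, m_3 = -28/5.
On [2, 3], g(x) = 3 + 5·(x - 2) - 71/5·(x - 2)² + 26/5·(x - 2)³.
With (x - 2) = 1/2: g(5/2) = 13/5.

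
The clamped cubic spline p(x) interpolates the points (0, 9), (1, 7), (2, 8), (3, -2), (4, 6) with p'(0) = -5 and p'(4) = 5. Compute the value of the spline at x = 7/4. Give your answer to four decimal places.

Write m_i for p''(x_i). With h_i = 1, 1, 1, 1 and divided differences Δ_i = -2, 1, -10, 8, the continuity of p' gives the tridiagonal system
  1·m_0 + 4·m_1 + 1·m_2 = 6(Δ_1 - Δ_0) = 18
  1·m_1 + 4·m_2 + 1·m_3 = 6(Δ_2 - Δ_1) = -66
  1·m_2 + 4·m_3 + 1·m_4 = 6(Δ_3 - Δ_2) = 108
Clamped end conditions give two more equations: 2h_0·m_0 + h_0·m_1 = 6(Δ_0 - p'(0)) = 18 and h_3·m_3 + 2h_3·m_4 = 6(p'(4) - Δ_3) = -18.
Solving: m_0 = 97/28, m_1 = 155/14, m_2 = -119/4, m_3 = 587/14, m_4 = -839/28.
On [1, 2], p(x) = 7 + 127/56·(x - 1) + 155/28·(x - 1)² - 381/56·(x - 1)³.
With (x - 1) = 3/4: p(7/4) = 32057/3584.

8.9445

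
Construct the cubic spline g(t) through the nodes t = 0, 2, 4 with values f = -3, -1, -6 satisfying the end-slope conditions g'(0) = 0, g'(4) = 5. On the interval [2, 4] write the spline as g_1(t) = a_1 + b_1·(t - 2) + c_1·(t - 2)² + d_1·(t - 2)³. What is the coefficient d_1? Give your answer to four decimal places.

1.9063

Put M_i = g'' at the i-th knot. Here h = (2, 2) and Δ = (1, -5/2), so the interior equations h_(i-1)·M_(i-1) + 2(h_(i-1)+h_i)·M_i + h_i·M_(i+1) = 6(Δ_i − Δ_(i-1)) read
  2·M_0 + 8·M_1 + 2·M_2 = 6(Δ_1 - Δ_0) = -21
Clamped end conditions give two more equations: 2h_0·M_0 + h_0·M_1 = 6(Δ_0 - g'(0)) = 6 and h_1·M_1 + 2h_1·M_2 = 6(g'(4) - Δ_1) = 45.
Solving the tridiagonal system: M_0 = 43/8, M_1 = -31/4, M_2 = 121/8.
On [2, 4], with g_1(t) = a_1 + b_1·(t - 2) + c_1·(t - 2)² + d_1·(t - 2)³: c_1 = M_1/2 = -31/8, d_1 = (M_2 - M_1)/(6h_1) = 61/32, b_1 = Δ_1 - h_1(2M_1 + M_2)/6 = -19/8.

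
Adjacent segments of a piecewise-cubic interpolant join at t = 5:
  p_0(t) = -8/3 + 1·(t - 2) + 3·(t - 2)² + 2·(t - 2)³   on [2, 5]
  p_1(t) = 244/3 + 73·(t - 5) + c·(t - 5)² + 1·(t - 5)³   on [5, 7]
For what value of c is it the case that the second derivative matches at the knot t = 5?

21

p_0''(t) = 6 + 12·(t - 2), so p_0''(5) = 42. On the right, p_1''(5) = 2c, so c = 21.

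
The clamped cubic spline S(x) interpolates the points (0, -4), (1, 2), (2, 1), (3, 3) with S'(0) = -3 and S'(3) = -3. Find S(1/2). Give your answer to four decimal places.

-1.9250

Put M_i = S'' at the i-th knot. Here h = (1, 1, 1) and Δ = (6, -1, 2), so the interior equations h_(i-1)·M_(i-1) + 2(h_(i-1)+h_i)·M_i + h_i·M_(i+1) = 6(Δ_i − Δ_(i-1)) read
  1·M_0 + 4·M_1 + 1·M_2 = 6(Δ_1 - Δ_0) = -42
  1·M_1 + 4·M_2 + 1·M_3 = 6(Δ_2 - Δ_1) = 18
Clamped end conditions give two more equations: 2h_0·M_0 + h_0·M_1 = 6(Δ_0 - S'(0)) = 54 and h_2·M_2 + 2h_2·M_3 = 6(S'(3) - Δ_2) = -30.
Solving the tridiagonal system: M_0 = 196/5, M_1 = -122/5, M_2 = 82/5, M_3 = -116/5.
On [0, 1], S(x) = -4 - 3·x + 98/5·x² - 53/5·x³.
With x = 1/2: S(1/2) = -77/40.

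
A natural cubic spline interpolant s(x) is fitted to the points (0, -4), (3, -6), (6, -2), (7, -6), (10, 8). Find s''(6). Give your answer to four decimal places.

Write m_i for s''(x_i). With h_i = 3, 3, 1, 3 and divided differences Δ_i = -2/3, 4/3, -4, 14/3, the continuity of s' gives the tridiagonal system
  3·m_0 + 12·m_1 + 3·m_2 = 6(Δ_1 - Δ_0) = 12
  3·m_1 + 8·m_2 + 1·m_3 = 6(Δ_2 - Δ_1) = -32
  1·m_2 + 8·m_3 + 3·m_4 = 6(Δ_3 - Δ_2) = 52
Natural end conditions: m_0 = m_4 = 0.
Forward elimination and back-substitution give m_0 = 0, m_1 = 140/57, m_2 = -332/57, m_3 = 412/57, m_4 = 0.

-5.8246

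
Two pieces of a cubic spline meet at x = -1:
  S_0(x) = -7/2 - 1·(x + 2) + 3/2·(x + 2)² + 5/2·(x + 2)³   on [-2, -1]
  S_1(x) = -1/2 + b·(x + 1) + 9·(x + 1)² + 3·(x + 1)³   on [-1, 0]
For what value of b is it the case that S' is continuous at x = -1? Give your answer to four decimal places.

9.5000

S_0'(x) = -1 + 3·(x + 2) + 15/2·(x + 2)², so S_0'(-1) = 19/2. On the right, S_1'(-1) = b, so b = 19/2.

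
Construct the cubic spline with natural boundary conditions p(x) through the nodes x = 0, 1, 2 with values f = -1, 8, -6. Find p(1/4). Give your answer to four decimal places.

2.5977

Put m_i = p'' at the i-th knot. Here h = (1, 1) and Δ = (9, -14), so the interior equations h_(i-1)·m_(i-1) + 2(h_(i-1)+h_i)·m_i + h_i·m_(i+1) = 6(Δ_i − Δ_(i-1)) read
  1·m_0 + 4·m_1 + 1·m_2 = 6(Δ_1 - Δ_0) = -138
Natural end conditions: m_0 = m_2 = 0.
Hence m_0 = 0, m_1 = -69/2, m_2 = 0.
On [0, 1], p(x) = -1 + 59/4·x + 0·x² - 23/4·x³.
With x = 1/4: p(1/4) = 665/256.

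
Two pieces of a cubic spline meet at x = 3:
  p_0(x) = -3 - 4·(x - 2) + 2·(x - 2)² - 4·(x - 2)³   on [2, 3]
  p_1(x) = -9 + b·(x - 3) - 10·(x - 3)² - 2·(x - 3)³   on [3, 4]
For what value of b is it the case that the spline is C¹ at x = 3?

-12

p_0'(x) = -4 + 4·(x - 2) - 12·(x - 2)², so p_0'(3) = -12. On the right, p_1'(3) = b, so b = -12.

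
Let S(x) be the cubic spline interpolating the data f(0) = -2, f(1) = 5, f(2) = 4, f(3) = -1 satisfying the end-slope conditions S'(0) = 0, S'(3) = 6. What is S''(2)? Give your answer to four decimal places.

-11.6000

With m_i denoting the second derivative at x_i, h_i = 1, 1, 1, and Δ_i = (y_(i+1) − y_i)/h_i = 7, -1, -5:
  1·m_0 + 4·m_1 + 1·m_2 = 6(Δ_1 - Δ_0) = -48
  1·m_1 + 4·m_2 + 1·m_3 = 6(Δ_2 - Δ_1) = -24
Clamped end conditions give two more equations: 2h_0·m_0 + h_0·m_1 = 6(Δ_0 - S'(0)) = 42 and h_2·m_2 + 2h_2·m_3 = 6(S'(3) - Δ_2) = 66.
Solving the tridiagonal system: m_0 = 146/5, m_1 = -82/5, m_2 = -58/5, m_3 = 194/5.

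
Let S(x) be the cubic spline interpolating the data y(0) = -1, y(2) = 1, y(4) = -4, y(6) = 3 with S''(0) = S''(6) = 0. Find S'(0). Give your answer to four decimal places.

Put M_i = S'' at the i-th knot. Here h = (2, 2, 2) and Δ = (1, -5/2, 7/2), so the interior equations h_(i-1)·M_(i-1) + 2(h_(i-1)+h_i)·M_i + h_i·M_(i+1) = 6(Δ_i − Δ_(i-1)) read
  2·M_0 + 8·M_1 + 2·M_2 = 6(Δ_1 - Δ_0) = -21
  2·M_1 + 8·M_2 + 2·M_3 = 6(Δ_2 - Δ_1) = 36
Natural end conditions: M_0 = M_3 = 0.
Solving: M_0 = 0, M_1 = -4, M_2 = 11/2, M_3 = 0.
On [0, 2], S'(x) = b_0 + 2c_0·x + 3d_0·x² with b_0 = Δ_0 - h_0(2M_0 + M_1)/6 = 7/3, c_0 = M_0/2 = 0, d_0 = (M_1 - M_0)/(6h_0) = -1/3. So S'(0) = 7/3.

2.3333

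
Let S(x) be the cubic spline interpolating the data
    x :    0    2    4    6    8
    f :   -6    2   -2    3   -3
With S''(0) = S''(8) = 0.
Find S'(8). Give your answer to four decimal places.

With σ_i denoting the second derivative at x_i, h_i = 2, 2, 2, 2, and Δ_i = (y_(i+1) − y_i)/h_i = 4, -2, 5/2, -3:
  2·σ_0 + 8·σ_1 + 2·σ_2 = 6(Δ_1 - Δ_0) = -36
  2·σ_1 + 8·σ_2 + 2·σ_3 = 6(Δ_2 - Δ_1) = 27
  2·σ_2 + 8·σ_3 + 2·σ_4 = 6(Δ_3 - Δ_2) = -33
Natural end conditions: σ_0 = σ_4 = 0.
Hence σ_0 = 0, σ_1 = -681/112, σ_2 = 177/28, σ_3 = -639/112, σ_4 = 0.
On [6, 8], S'(x) = b_3 + 2c_3·(x - 6) + 3d_3·(x - 6)² with b_3 = Δ_3 - h_3(2σ_3 + σ_4)/6 = 45/56, c_3 = σ_3/2 = -639/224, d_3 = (σ_4 - σ_3)/(6h_3) = 213/448. So S'(8) = -549/112.

-4.9018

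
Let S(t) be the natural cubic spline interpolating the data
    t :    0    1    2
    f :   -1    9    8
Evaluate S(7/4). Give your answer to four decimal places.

Put M_i = S'' at the i-th knot. Here h = (1, 1) and Δ = (10, -1), so the interior equations h_(i-1)·M_(i-1) + 2(h_(i-1)+h_i)·M_i + h_i·M_(i+1) = 6(Δ_i − Δ_(i-1)) read
  1·M_0 + 4·M_1 + 1·M_2 = 6(Δ_1 - Δ_0) = -66
Natural end conditions: M_0 = M_2 = 0.
Hence M_0 = 0, M_1 = -33/2, M_2 = 0.
On [1, 2], S(t) = 9 + 9/2·(t - 1) - 33/4·(t - 1)² + 11/4·(t - 1)³.
With (t - 1) = 3/4: S(7/4) = 2277/256.

8.8945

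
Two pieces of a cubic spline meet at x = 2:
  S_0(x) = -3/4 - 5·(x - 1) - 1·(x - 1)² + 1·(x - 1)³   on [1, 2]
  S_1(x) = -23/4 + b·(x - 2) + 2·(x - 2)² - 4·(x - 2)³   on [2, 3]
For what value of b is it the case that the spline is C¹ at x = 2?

-4

S_0'(x) = -5 - 2·(x - 1) + 3·(x - 1)², so S_0'(2) = -4. On the right, S_1'(2) = b, so b = -4.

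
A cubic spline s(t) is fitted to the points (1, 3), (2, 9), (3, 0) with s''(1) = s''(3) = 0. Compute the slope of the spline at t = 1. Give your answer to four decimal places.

9.7500

With M_i denoting the second derivative at x_i, h_i = 1, 1, and Δ_i = (y_(i+1) − y_i)/h_i = 6, -9:
  1·M_0 + 4·M_1 + 1·M_2 = 6(Δ_1 - Δ_0) = -90
Natural end conditions: M_0 = M_2 = 0.
Solving: M_0 = 0, M_1 = -45/2, M_2 = 0.
On [1, 2], s'(t) = b_0 + 2c_0·(t - 1) + 3d_0·(t - 1)² with b_0 = Δ_0 - h_0(2M_0 + M_1)/6 = 39/4, c_0 = M_0/2 = 0, d_0 = (M_1 - M_0)/(6h_0) = -15/4. So s'(1) = 39/4.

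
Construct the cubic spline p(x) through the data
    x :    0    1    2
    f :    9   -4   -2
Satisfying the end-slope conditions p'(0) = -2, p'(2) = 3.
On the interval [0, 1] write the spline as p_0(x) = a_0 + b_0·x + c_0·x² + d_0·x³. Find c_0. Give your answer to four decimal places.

Put σ_i = p'' at the i-th knot. Here h = (1, 1) and Δ = (-13, 2), so the interior equations h_(i-1)·σ_(i-1) + 2(h_(i-1)+h_i)·σ_i + h_i·σ_(i+1) = 6(Δ_i − Δ_(i-1)) read
  1·σ_0 + 4·σ_1 + 1·σ_2 = 6(Δ_1 - Δ_0) = 90
Clamped end conditions give two more equations: 2h_0·σ_0 + h_0·σ_1 = 6(Δ_0 - p'(0)) = -66 and h_1·σ_1 + 2h_1·σ_2 = 6(p'(2) - Δ_1) = 6.
Solving: σ_0 = -53, σ_1 = 40, σ_2 = -17.
On [0, 1], with p_0(x) = a_0 + b_0·x + c_0·x² + d_0·x³: c_0 = σ_0/2 = -53/2, d_0 = (σ_1 - σ_0)/(6h_0) = 31/2, b_0 = Δ_0 - h_0(2σ_0 + σ_1)/6 = -2.

-26.5000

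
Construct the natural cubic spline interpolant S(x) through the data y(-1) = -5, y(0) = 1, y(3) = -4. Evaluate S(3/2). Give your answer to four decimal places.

1.7344

Write m_i for S''(x_i). With h_i = 1, 3 and divided differences Δ_i = 6, -5/3, the continuity of S' gives the tridiagonal system
  1·m_0 + 8·m_1 + 3·m_2 = 6(Δ_1 - Δ_0) = -46
Natural end conditions: m_0 = m_2 = 0.
Solving: m_0 = 0, m_1 = -23/4, m_2 = 0.
On [0, 3], S(x) = 1 + 49/12·x - 23/8·x² + 23/72·x³.
With x = 3/2: S(3/2) = 111/64.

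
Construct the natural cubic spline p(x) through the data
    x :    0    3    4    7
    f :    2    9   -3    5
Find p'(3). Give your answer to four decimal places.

-9.9841

Let M_i = p''(x_i). Step sizes h_i = 3, 1, 3; slopes of the chords Δ_i = (y_(i+1) - y_i)/h_i = 7/3, -12, 8/3.
  3·M_0 + 8·M_1 + 1·M_2 = 6(Δ_1 - Δ_0) = -86
  1·M_1 + 8·M_2 + 3·M_3 = 6(Δ_2 - Δ_1) = 88
Natural end conditions: M_0 = M_3 = 0.
Solving the tridiagonal system: M_0 = 0, M_1 = -776/63, M_2 = 790/63, M_3 = 0.
On [3, 4], p'(x) = b_1 + 2c_1·(x - 3) + 3d_1·(x - 3)² with b_1 = Δ_1 - h_1(2M_1 + M_2)/6 = -629/63, c_1 = M_1/2 = -388/63, d_1 = (M_2 - M_1)/(6h_1) = 29/7. So p'(3) = -629/63.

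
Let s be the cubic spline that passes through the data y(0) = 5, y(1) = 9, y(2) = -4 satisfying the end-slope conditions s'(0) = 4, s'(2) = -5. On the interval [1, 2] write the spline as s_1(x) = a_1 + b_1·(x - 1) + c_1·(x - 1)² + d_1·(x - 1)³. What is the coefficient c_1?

Let σ_i = s''(x_i). Step sizes h_i = 1, 1; slopes of the chords Δ_i = (y_(i+1) - y_i)/h_i = 4, -13.
  1·σ_0 + 4·σ_1 + 1·σ_2 = 6(Δ_1 - Δ_0) = -102
Clamped end conditions give two more equations: 2h_0·σ_0 + h_0·σ_1 = 6(Δ_0 - s'(0)) = 0 and h_1·σ_1 + 2h_1·σ_2 = 6(s'(2) - Δ_1) = 48.
Solving the tridiagonal system: σ_0 = 21, σ_1 = -42, σ_2 = 45.
On [1, 2], with s_1(x) = a_1 + b_1·(x - 1) + c_1·(x - 1)² + d_1·(x - 1)³: c_1 = σ_1/2 = -21, d_1 = (σ_2 - σ_1)/(6h_1) = 29/2, b_1 = Δ_1 - h_1(2σ_1 + σ_2)/6 = -13/2.

-21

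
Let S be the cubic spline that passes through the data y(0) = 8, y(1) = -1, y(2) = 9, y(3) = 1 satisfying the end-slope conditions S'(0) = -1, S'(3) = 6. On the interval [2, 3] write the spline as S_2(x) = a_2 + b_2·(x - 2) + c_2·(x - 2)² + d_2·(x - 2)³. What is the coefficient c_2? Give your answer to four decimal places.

-29.4667

Put M_i = S'' at the i-th knot. Here h = (1, 1, 1) and Δ = (-9, 10, -8), so the interior equations h_(i-1)·M_(i-1) + 2(h_(i-1)+h_i)·M_i + h_i·M_(i+1) = 6(Δ_i − Δ_(i-1)) read
  1·M_0 + 4·M_1 + 1·M_2 = 6(Δ_1 - Δ_0) = 114
  1·M_1 + 4·M_2 + 1·M_3 = 6(Δ_2 - Δ_1) = -108
Clamped end conditions give two more equations: 2h_0·M_0 + h_0·M_1 = 6(Δ_0 - S'(0)) = -48 and h_2·M_2 + 2h_2·M_3 = 6(S'(3) - Δ_2) = 84.
Forward elimination and back-substitution give M_0 = -782/15, M_1 = 844/15, M_2 = -884/15, M_3 = 1072/15.
On [2, 3], with S_2(x) = a_2 + b_2·(x - 2) + c_2·(x - 2)² + d_2·(x - 2)³: c_2 = M_2/2 = -442/15, d_2 = (M_3 - M_2)/(6h_2) = 326/15, b_2 = Δ_2 - h_2(2M_2 + M_3)/6 = -4/15.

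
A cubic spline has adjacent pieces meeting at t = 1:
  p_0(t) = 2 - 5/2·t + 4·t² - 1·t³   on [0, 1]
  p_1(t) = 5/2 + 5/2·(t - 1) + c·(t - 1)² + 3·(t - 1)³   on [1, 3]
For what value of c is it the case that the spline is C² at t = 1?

1

p_0''(t) = 8 - 6·t, so p_0''(1) = 2. On the right, p_1''(1) = 2c, so c = 1.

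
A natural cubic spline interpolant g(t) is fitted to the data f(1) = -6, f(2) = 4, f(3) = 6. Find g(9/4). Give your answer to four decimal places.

5.1563

With M_i denoting the second derivative at x_i, h_i = 1, 1, and Δ_i = (y_(i+1) − y_i)/h_i = 10, 2:
  1·M_0 + 4·M_1 + 1·M_2 = 6(Δ_1 - Δ_0) = -48
Natural end conditions: M_0 = M_2 = 0.
Solving the tridiagonal system: M_0 = 0, M_1 = -12, M_2 = 0.
On [2, 3], g(t) = 4 + 6·(t - 2) - 6·(t - 2)² + 2·(t - 2)³.
With (t - 2) = 1/4: g(9/4) = 165/32.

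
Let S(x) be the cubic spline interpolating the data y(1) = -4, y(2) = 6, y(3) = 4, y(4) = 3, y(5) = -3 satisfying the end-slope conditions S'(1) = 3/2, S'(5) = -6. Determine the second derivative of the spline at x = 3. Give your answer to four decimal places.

Write m_i for S''(x_i). With h_i = 1, 1, 1, 1 and divided differences Δ_i = 10, -2, -1, -6, the continuity of S' gives the tridiagonal system
  1·m_0 + 4·m_1 + 1·m_2 = 6(Δ_1 - Δ_0) = -72
  1·m_1 + 4·m_2 + 1·m_3 = 6(Δ_2 - Δ_1) = 6
  1·m_2 + 4·m_3 + 1·m_4 = 6(Δ_3 - Δ_2) = -30
Clamped end conditions give two more equations: 2h_0·m_0 + h_0·m_1 = 6(Δ_0 - S'(1)) = 51 and h_3·m_3 + 2h_3·m_4 = 6(S'(5) - Δ_3) = 0.
Solving the tridiagonal system: m_0 = 2307/56, m_1 = -879/28, m_2 = 99/8, m_3 = -339/28, m_4 = 339/56.

12.3750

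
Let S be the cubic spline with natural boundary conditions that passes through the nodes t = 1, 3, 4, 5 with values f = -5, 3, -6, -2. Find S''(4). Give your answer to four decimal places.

Let M_i = S''(x_i). Step sizes h_i = 2, 1, 1; slopes of the chords Δ_i = (y_(i+1) - y_i)/h_i = 4, -9, 4.
  2·M_0 + 6·M_1 + 1·M_2 = 6(Δ_1 - Δ_0) = -78
  1·M_1 + 4·M_2 + 1·M_3 = 6(Δ_2 - Δ_1) = 78
Natural end conditions: M_0 = M_3 = 0.
Solving the tridiagonal system: M_0 = 0, M_1 = -390/23, M_2 = 546/23, M_3 = 0.

23.7391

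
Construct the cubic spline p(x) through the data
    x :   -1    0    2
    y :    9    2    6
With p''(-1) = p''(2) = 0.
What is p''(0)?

Write m_i for p''(x_i). With h_i = 1, 2 and divided differences Δ_i = -7, 2, the continuity of p' gives the tridiagonal system
  1·m_0 + 6·m_1 + 2·m_2 = 6(Δ_1 - Δ_0) = 54
Natural end conditions: m_0 = m_2 = 0.
Forward elimination and back-substitution give m_0 = 0, m_1 = 9, m_2 = 0.

9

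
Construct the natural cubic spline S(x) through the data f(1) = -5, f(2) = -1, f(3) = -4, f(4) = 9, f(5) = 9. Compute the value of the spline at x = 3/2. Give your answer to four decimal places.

Put M_i = S'' at the i-th knot. Here h = (1, 1, 1, 1) and Δ = (4, -3, 13, 0), so the interior equations h_(i-1)·M_(i-1) + 2(h_(i-1)+h_i)·M_i + h_i·M_(i+1) = 6(Δ_i − Δ_(i-1)) read
  1·M_0 + 4·M_1 + 1·M_2 = 6(Δ_1 - Δ_0) = -42
  1·M_1 + 4·M_2 + 1·M_3 = 6(Δ_2 - Δ_1) = 96
  1·M_2 + 4·M_3 + 1·M_4 = 6(Δ_3 - Δ_2) = -78
Natural end conditions: M_0 = M_4 = 0.
Solving: M_0 = 0, M_1 = -39/2, M_2 = 36, M_3 = -57/2, M_4 = 0.
On [1, 2], S(x) = -5 + 29/4·(x - 1) + 0·(x - 1)² - 13/4·(x - 1)³.
With (x - 1) = 1/2: S(3/2) = -57/32.

-1.7813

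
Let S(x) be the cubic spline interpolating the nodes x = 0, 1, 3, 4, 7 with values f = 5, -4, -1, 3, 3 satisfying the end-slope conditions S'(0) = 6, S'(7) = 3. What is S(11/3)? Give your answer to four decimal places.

2.1296

With M_i denoting the second derivative at x_i, h_i = 1, 2, 1, 3, and Δ_i = (y_(i+1) − y_i)/h_i = -9, 3/2, 4, 0:
  1·M_0 + 6·M_1 + 2·M_2 = 6(Δ_1 - Δ_0) = 63
  2·M_1 + 6·M_2 + 1·M_3 = 6(Δ_2 - Δ_1) = 15
  1·M_2 + 8·M_3 + 3·M_4 = 6(Δ_3 - Δ_2) = -24
Clamped end conditions give two more equations: 2h_0·M_0 + h_0·M_1 = 6(Δ_0 - S'(0)) = -90 and h_3·M_3 + 2h_3·M_4 = 6(S'(7) - Δ_3) = 18.
Solving the tridiagonal system: M_0 = -111/2, M_1 = 21, M_2 = -15/4, M_3 = -9/2, M_4 = 21/4.
On [3, 4], S(x) = -1 + 6·(x - 3) - 15/8·(x - 3)² - 1/8·(x - 3)³.
With (x - 3) = 2/3: S(11/3) = 115/54.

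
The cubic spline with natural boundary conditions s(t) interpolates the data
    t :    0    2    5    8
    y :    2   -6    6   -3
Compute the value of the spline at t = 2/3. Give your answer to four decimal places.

Let σ_i = s''(x_i). Step sizes h_i = 2, 3, 3; slopes of the chords Δ_i = (y_(i+1) - y_i)/h_i = -4, 4, -3.
  2·σ_0 + 10·σ_1 + 3·σ_2 = 6(Δ_1 - Δ_0) = 48
  3·σ_1 + 12·σ_2 + 3·σ_3 = 6(Δ_2 - Δ_1) = -42
Natural end conditions: σ_0 = σ_3 = 0.
Forward elimination and back-substitution give σ_0 = 0, σ_1 = 234/37, σ_2 = -188/37, σ_3 = 0.
On [0, 2], s(t) = 2 - 226/37·t + 0·t² + 39/74·t³.
With t = 2/3: s(2/3) = -638/333.

-1.9159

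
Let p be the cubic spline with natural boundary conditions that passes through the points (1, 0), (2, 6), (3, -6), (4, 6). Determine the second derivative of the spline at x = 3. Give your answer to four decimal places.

45.6000

With M_i denoting the second derivative at x_i, h_i = 1, 1, 1, and Δ_i = (y_(i+1) − y_i)/h_i = 6, -12, 12:
  1·M_0 + 4·M_1 + 1·M_2 = 6(Δ_1 - Δ_0) = -108
  1·M_1 + 4·M_2 + 1·M_3 = 6(Δ_2 - Δ_1) = 144
Natural end conditions: M_0 = M_3 = 0.
Hence M_0 = 0, M_1 = -192/5, M_2 = 228/5, M_3 = 0.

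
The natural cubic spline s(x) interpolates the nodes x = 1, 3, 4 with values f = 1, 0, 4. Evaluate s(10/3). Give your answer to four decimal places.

1.0556

Write m_i for s''(x_i). With h_i = 2, 1 and divided differences Δ_i = -1/2, 4, the continuity of s' gives the tridiagonal system
  2·m_0 + 6·m_1 + 1·m_2 = 6(Δ_1 - Δ_0) = 27
Natural end conditions: m_0 = m_2 = 0.
Solving: m_0 = 0, m_1 = 9/2, m_2 = 0.
On [3, 4], s(x) = 0 + 5/2·(x - 3) + 9/4·(x - 3)² - 3/4·(x - 3)³.
With (x - 3) = 1/3: s(10/3) = 19/18.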